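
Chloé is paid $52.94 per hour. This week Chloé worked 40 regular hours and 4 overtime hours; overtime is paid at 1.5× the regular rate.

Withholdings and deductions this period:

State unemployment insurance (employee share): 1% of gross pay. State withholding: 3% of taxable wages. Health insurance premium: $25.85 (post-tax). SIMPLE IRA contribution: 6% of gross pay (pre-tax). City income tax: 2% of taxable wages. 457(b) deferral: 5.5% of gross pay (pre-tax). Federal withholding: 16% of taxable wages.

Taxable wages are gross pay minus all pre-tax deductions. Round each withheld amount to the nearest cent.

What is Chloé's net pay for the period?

$1652.40

Regular pay: 40 × $52.94 = $2117.60
Overtime pay: 4 × $52.94 × 1.5 = $317.64
Gross pay = $2117.60 + $317.64 = $2435.24
457(b) deferral: $2435.24 × 0.055 = $133.94
SIMPLE IRA contribution: $2435.24 × 0.06 = $146.11
Pre-tax total = $133.94 + $146.11 = $280.05
Taxable wages = $2435.24 − $280.05 = $2155.19
Federal withholding: $2155.19 × 0.16 = $344.83
City income tax: $2155.19 × 0.02 = $43.10
State withholding: $2155.19 × 0.03 = $64.66
State unemployment insurance (employee share): $2435.24 × 0.01 = $24.35
Health insurance premium: $25.85
Total deductions = $133.94 + $146.11 + $344.83 + $43.10 + $64.66 + $24.35 + $25.85 = $782.84
Net pay = $2435.24 − $782.84 = $1652.40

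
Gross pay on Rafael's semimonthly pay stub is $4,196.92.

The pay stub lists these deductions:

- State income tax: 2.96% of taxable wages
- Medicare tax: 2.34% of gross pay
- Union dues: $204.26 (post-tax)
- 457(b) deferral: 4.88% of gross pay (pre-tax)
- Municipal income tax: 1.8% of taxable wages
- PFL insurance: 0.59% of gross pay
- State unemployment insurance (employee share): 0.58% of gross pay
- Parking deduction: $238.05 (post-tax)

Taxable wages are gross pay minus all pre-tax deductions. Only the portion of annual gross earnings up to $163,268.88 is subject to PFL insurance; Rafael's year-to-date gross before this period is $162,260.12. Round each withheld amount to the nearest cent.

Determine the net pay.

457(b) deferral: $4,196.92 × 0.0488 = $204.81
Taxable wages = $4,196.92 − $204.81 = $3,992.11
State income tax: $3,992.11 × 0.0296 = $118.17
Municipal income tax: $3,992.11 × 0.018 = $71.86
Medicare tax: $4,196.92 × 0.0234 = $98.21
State unemployment insurance (employee share): $4,196.92 × 0.0058 = $24.34
PFL insurance: only $163,268.88 − $162,260.12 = $1,008.76 of this check is subject → $1,008.76 × 0.0059 = $5.95
Union dues: $204.26
Parking deduction: $238.05
Total deductions = $204.81 + $118.17 + $71.86 + $98.21 + $24.34 + $5.95 + $204.26 + $238.05 = $965.65
Net pay = $4,196.92 − $965.65 = $3,231.27

$3,231.27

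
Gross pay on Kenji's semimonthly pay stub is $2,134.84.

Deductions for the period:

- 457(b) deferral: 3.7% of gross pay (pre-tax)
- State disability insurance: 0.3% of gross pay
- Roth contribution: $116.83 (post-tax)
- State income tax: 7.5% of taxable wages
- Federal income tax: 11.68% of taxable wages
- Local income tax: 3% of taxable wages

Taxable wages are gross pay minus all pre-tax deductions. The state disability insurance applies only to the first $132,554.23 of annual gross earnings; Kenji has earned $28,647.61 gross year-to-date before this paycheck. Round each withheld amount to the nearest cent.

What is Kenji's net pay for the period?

$1,476.63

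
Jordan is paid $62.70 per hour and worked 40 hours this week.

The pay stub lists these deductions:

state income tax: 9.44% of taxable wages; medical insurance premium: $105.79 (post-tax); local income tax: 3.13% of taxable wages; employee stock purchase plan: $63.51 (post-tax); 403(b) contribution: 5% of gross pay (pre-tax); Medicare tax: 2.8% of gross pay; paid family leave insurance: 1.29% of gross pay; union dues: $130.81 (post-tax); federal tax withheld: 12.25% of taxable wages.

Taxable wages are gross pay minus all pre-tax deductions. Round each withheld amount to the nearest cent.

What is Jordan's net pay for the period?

$1,388.55

Gross pay: 40 × $62.70 = $2,508.00
403(b) contribution: $2,508.00 × 0.05 = $125.40
Taxable wages = $2,508.00 − $125.40 = $2,382.60
Federal tax withheld: $2,382.60 × 0.1225 = $291.87
State income tax: $2,382.60 × 0.0944 = $224.92
Local income tax: $2,382.60 × 0.0313 = $74.58
Paid family leave insurance: $2,508.00 × 0.0129 = $32.35
Medicare tax: $2,508.00 × 0.028 = $70.22
Medical insurance premium: $105.79
Employee stock purchase plan: $63.51
Union dues: $130.81
Total deductions = $125.40 + $291.87 + $224.92 + $74.58 + $32.35 + $70.22 + $105.79 + $63.51 + $130.81 = $1,119.45
Net pay = $2,508.00 − $1,119.45 = $1,388.55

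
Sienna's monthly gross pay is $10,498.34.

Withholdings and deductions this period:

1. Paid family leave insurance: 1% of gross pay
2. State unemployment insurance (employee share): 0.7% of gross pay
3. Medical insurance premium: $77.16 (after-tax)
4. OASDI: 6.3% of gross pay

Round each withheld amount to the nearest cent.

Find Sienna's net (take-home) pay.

OASDI: $10,498.34 × 0.063 = $661.40
State unemployment insurance (employee share): $10,498.34 × 0.007 = $73.49
Paid family leave insurance: $10,498.34 × 0.01 = $104.98
Medical insurance premium: $77.16
Total deductions = $661.40 + $73.49 + $104.98 + $77.16 = $917.03
Net pay = $10,498.34 − $917.03 = $9,581.31

$9,581.31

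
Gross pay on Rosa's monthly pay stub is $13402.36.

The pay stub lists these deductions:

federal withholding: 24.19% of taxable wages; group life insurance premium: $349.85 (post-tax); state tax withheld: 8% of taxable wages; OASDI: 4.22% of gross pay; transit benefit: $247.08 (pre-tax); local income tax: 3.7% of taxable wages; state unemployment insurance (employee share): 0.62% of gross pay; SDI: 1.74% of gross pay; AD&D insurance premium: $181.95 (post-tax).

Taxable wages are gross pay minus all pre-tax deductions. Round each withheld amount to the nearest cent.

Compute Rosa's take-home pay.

Transit benefit: $247.08
Taxable wages = $13402.36 − $247.08 = $13155.28
Federal withholding: $13155.28 × 0.2419 = $3182.26
State tax withheld: $13155.28 × 0.08 = $1052.42
Local income tax: $13155.28 × 0.037 = $486.75
State unemployment insurance (employee share): $13402.36 × 0.0062 = $83.09
SDI: $13402.36 × 0.0174 = $233.20
OASDI: $13402.36 × 0.0422 = $565.58
Group life insurance premium: $349.85
AD&D insurance premium: $181.95
Total deductions = $247.08 + $3182.26 + $1052.42 + $486.75 + $83.09 + $233.20 + $565.58 + $349.85 + $181.95 = $6382.18
Net pay = $13402.36 − $6382.18 = $7020.18

$7020.18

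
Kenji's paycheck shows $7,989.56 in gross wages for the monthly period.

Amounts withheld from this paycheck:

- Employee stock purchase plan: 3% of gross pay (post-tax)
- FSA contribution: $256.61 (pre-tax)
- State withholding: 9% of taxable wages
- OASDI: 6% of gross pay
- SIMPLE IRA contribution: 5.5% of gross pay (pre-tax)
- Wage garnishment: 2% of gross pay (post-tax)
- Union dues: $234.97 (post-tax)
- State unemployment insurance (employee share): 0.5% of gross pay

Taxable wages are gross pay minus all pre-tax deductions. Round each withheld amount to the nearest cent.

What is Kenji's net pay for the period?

SIMPLE IRA contribution: $7,989.56 × 0.055 = $439.43
FSA contribution: $256.61
Pre-tax total = $439.43 + $256.61 = $696.04
Taxable wages = $7,989.56 − $696.04 = $7,293.52
State withholding: $7,293.52 × 0.09 = $656.42
State unemployment insurance (employee share): $7,989.56 × 0.005 = $39.95
OASDI: $7,989.56 × 0.06 = $479.37
Employee stock purchase plan: $7,989.56 × 0.03 = $239.69
Union dues: $234.97
Wage garnishment: $7,989.56 × 0.02 = $159.79
Total deductions = $439.43 + $256.61 + $656.42 + $39.95 + $479.37 + $239.69 + $234.97 + $159.79 = $2,506.23
Net pay = $7,989.56 − $2,506.23 = $5,483.33

$5,483.33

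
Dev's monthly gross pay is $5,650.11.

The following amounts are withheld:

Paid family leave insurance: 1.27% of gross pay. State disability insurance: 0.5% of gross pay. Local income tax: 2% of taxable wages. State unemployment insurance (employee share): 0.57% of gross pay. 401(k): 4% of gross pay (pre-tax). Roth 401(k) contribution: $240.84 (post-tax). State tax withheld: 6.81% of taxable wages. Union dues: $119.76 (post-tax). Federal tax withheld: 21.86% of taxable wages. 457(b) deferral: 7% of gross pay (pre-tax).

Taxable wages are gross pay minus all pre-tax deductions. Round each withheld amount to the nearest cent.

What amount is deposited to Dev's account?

$2,993.51

457(b) deferral: $5,650.11 × 0.07 = $395.51
401(k): $5,650.11 × 0.04 = $226.00
Pre-tax total = $395.51 + $226.00 = $621.51
Taxable wages = $5,650.11 − $621.51 = $5,028.60
Local income tax: $5,028.60 × 0.02 = $100.57
Federal tax withheld: $5,028.60 × 0.2186 = $1,099.25
State tax withheld: $5,028.60 × 0.0681 = $342.45
State disability insurance: $5,650.11 × 0.005 = $28.25
Paid family leave insurance: $5,650.11 × 0.0127 = $71.76
State unemployment insurance (employee share): $5,650.11 × 0.0057 = $32.21
Roth 401(k) contribution: $240.84
Union dues: $119.76
Total deductions = $395.51 + $226.00 + $100.57 + $1,099.25 + $342.45 + $28.25 + $71.76 + $32.21 + $240.84 + $119.76 = $2,656.60
Net pay = $5,650.11 − $2,656.60 = $2,993.51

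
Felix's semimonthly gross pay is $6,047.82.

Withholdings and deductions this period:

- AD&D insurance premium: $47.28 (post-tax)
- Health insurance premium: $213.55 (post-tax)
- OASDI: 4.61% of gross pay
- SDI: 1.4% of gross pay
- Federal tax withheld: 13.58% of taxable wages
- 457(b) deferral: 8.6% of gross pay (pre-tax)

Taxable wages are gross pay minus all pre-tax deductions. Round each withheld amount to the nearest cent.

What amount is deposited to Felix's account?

$4,152.75

457(b) deferral: $6,047.82 × 0.086 = $520.11
Taxable wages = $6,047.82 − $520.11 = $5,527.71
Federal tax withheld: $5,527.71 × 0.1358 = $750.66
OASDI: $6,047.82 × 0.0461 = $278.80
SDI: $6,047.82 × 0.014 = $84.67
Health insurance premium: $213.55
AD&D insurance premium: $47.28
Total deductions = $520.11 + $750.66 + $278.80 + $84.67 + $213.55 + $47.28 = $1,895.07
Net pay = $6,047.82 − $1,895.07 = $4,152.75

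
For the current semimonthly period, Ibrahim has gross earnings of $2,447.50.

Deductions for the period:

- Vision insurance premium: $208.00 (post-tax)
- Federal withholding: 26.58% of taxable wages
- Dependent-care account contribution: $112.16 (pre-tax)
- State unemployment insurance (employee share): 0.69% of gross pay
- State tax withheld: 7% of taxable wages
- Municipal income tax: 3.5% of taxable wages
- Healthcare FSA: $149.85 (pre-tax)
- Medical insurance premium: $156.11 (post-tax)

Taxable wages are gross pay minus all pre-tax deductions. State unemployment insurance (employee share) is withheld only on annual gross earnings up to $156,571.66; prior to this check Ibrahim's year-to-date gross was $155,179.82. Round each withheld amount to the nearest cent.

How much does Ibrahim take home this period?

Healthcare FSA: $149.85
Dependent-care account contribution: $112.16
Pre-tax total = $149.85 + $112.16 = $262.01
Taxable wages = $2,447.50 − $262.01 = $2,185.49
Federal withholding: $2,185.49 × 0.2658 = $580.90
Municipal income tax: $2,185.49 × 0.035 = $76.49
State tax withheld: $2,185.49 × 0.07 = $152.98
State unemployment insurance (employee share): only $156,571.66 − $155,179.82 = $1,391.84 of this check is subject → $1,391.84 × 0.0069 = $9.60
Medical insurance premium: $156.11
Vision insurance premium: $208.00
Total deductions = $149.85 + $112.16 + $580.90 + $76.49 + $152.98 + $9.60 + $156.11 + $208.00 = $1,446.09
Net pay = $2,447.50 − $1,446.09 = $1,001.41

$1,001.41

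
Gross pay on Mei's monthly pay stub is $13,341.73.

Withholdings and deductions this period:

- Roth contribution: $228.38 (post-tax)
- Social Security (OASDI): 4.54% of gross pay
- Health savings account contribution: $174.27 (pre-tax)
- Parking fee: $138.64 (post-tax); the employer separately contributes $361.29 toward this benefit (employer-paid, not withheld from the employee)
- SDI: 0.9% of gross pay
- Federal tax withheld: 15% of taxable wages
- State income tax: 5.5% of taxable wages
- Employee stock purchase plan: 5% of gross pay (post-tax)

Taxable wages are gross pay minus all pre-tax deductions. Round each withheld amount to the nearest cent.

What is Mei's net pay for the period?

Health savings account contribution: $174.27
Taxable wages = $13,341.73 − $174.27 = $13,167.46
Federal tax withheld: $13,167.46 × 0.15 = $1,975.12
State income tax: $13,167.46 × 0.055 = $724.21
Social Security (OASDI): $13,341.73 × 0.0454 = $605.71
SDI: $13,341.73 × 0.009 = $120.08
Employee stock purchase plan: $13,341.73 × 0.05 = $667.09
Parking fee: $138.64
Roth contribution: $228.38
(Employer's $361.29 toward parking fee is not withheld from the employee.)
Total deductions = $174.27 + $1,975.12 + $724.21 + $605.71 + $120.08 + $667.09 + $138.64 + $228.38 = $4,633.50
Net pay = $13,341.73 − $4,633.50 = $8,708.23

$8,708.23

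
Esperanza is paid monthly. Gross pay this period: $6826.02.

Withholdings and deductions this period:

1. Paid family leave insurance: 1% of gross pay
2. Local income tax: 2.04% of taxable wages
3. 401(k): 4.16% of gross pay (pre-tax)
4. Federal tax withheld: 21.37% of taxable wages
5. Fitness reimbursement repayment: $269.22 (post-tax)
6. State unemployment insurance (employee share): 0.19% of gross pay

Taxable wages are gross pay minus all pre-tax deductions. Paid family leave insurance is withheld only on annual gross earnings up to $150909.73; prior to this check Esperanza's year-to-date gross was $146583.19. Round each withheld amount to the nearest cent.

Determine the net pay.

$4685.10

401(k): $6826.02 × 0.0416 = $283.96
Taxable wages = $6826.02 − $283.96 = $6542.06
Local income tax: $6542.06 × 0.0204 = $133.46
Federal tax withheld: $6542.06 × 0.2137 = $1398.04
State unemployment insurance (employee share): $6826.02 × 0.0019 = $12.97
Paid family leave insurance: only $150909.73 − $146583.19 = $4326.54 of this check is subject → $4326.54 × 0.01 = $43.27
Fitness reimbursement repayment: $269.22
Total deductions = $283.96 + $133.46 + $1398.04 + $12.97 + $43.27 + $269.22 = $2140.92
Net pay = $6826.02 − $2140.92 = $4685.10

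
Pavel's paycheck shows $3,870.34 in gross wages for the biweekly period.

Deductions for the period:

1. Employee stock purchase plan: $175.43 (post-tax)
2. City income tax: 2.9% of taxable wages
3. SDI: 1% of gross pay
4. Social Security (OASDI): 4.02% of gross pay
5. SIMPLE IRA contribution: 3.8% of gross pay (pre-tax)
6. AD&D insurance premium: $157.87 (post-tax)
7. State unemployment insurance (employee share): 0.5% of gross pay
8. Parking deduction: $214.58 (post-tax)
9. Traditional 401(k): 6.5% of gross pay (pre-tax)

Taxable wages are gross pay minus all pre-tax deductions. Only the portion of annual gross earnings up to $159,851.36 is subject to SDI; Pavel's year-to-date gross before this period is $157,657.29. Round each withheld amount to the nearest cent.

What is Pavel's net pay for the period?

$2,626.26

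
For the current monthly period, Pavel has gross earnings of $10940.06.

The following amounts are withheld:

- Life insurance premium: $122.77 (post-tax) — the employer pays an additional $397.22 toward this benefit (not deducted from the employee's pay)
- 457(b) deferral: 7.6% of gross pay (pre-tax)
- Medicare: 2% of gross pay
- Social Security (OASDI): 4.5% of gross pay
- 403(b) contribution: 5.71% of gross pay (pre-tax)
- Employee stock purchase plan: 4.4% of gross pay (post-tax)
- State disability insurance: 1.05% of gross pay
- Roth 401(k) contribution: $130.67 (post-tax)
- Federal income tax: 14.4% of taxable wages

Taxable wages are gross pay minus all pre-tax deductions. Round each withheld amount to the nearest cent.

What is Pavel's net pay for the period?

403(b) contribution: $10940.06 × 0.0571 = $624.68
457(b) deferral: $10940.06 × 0.076 = $831.44
Pre-tax total = $624.68 + $831.44 = $1456.12
Taxable wages = $10940.06 − $1456.12 = $9483.94
Federal income tax: $9483.94 × 0.144 = $1365.69
Social Security (OASDI): $10940.06 × 0.045 = $492.30
State disability insurance: $10940.06 × 0.0105 = $114.87
Medicare: $10940.06 × 0.02 = $218.80
Life insurance premium: $122.77
Roth 401(k) contribution: $130.67
Employee stock purchase plan: $10940.06 × 0.044 = $481.36
(Employer's $397.22 toward life insurance premium is not withheld from the employee.)
Total deductions = $624.68 + $831.44 + $1365.69 + $492.30 + $114.87 + $218.80 + $122.77 + $130.67 + $481.36 = $4382.58
Net pay = $10940.06 − $4382.58 = $6557.48

$6557.48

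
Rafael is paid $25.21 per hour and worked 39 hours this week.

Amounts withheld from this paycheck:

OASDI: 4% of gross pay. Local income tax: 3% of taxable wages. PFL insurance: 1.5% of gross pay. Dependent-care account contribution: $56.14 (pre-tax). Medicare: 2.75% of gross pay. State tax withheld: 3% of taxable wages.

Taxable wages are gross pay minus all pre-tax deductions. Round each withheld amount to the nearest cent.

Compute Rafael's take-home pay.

$790.31

Gross pay: 39 × $25.21 = $983.19
Dependent-care account contribution: $56.14
Taxable wages = $983.19 − $56.14 = $927.05
Local income tax: $927.05 × 0.03 = $27.81
State tax withheld: $927.05 × 0.03 = $27.81
OASDI: $983.19 × 0.04 = $39.33
Medicare: $983.19 × 0.0275 = $27.04
PFL insurance: $983.19 × 0.015 = $14.75
Total deductions = $56.14 + $27.81 + $27.81 + $39.33 + $27.04 + $14.75 = $192.88
Net pay = $983.19 − $192.88 = $790.31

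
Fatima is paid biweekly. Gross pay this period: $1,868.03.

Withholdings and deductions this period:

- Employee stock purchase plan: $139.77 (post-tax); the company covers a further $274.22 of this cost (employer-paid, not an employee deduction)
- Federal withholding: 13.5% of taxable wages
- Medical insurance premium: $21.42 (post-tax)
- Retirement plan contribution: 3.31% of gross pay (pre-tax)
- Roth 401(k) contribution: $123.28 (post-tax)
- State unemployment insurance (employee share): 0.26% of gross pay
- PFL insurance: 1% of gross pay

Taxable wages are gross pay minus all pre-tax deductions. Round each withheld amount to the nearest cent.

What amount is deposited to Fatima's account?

$1,254.35

Retirement plan contribution: $1,868.03 × 0.0331 = $61.83
Taxable wages = $1,868.03 − $61.83 = $1,806.20
Federal withholding: $1,806.20 × 0.135 = $243.84
State unemployment insurance (employee share): $1,868.03 × 0.0026 = $4.86
PFL insurance: $1,868.03 × 0.01 = $18.68
Medical insurance premium: $21.42
Roth 401(k) contribution: $123.28
Employee stock purchase plan: $139.77
(Employer's $274.22 toward employee stock purchase plan is not withheld from the employee.)
Total deductions = $61.83 + $243.84 + $4.86 + $18.68 + $21.42 + $123.28 + $139.77 = $613.68
Net pay = $1,868.03 − $613.68 = $1,254.35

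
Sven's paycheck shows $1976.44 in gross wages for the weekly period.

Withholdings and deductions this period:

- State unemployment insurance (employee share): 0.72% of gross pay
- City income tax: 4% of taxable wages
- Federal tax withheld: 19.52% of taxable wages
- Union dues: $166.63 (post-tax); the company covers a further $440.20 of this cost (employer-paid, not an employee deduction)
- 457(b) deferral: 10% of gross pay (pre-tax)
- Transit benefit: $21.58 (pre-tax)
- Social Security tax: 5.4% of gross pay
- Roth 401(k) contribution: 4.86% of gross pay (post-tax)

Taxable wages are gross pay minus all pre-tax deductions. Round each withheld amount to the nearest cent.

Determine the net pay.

457(b) deferral: $1976.44 × 0.1 = $197.64
Transit benefit: $21.58
Pre-tax total = $197.64 + $21.58 = $219.22
Taxable wages = $1976.44 − $219.22 = $1757.22
Federal tax withheld: $1757.22 × 0.1952 = $343.01
City income tax: $1757.22 × 0.04 = $70.29
State unemployment insurance (employee share): $1976.44 × 0.0072 = $14.23
Social Security tax: $1976.44 × 0.054 = $106.73
Roth 401(k) contribution: $1976.44 × 0.0486 = $96.05
Union dues: $166.63
(Employer's $440.20 toward union dues is not withheld from the employee.)
Total deductions = $197.64 + $21.58 + $343.01 + $70.29 + $14.23 + $106.73 + $96.05 + $166.63 = $1016.16
Net pay = $1976.44 − $1016.16 = $960.28

$960.28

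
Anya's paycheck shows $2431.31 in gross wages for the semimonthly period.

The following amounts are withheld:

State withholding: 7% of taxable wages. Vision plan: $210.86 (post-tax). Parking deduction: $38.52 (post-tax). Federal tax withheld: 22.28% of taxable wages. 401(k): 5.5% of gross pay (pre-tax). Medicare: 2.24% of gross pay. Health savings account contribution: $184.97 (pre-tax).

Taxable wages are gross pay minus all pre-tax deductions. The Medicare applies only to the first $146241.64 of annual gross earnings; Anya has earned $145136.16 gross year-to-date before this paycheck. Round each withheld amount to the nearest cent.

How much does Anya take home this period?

$1219.91

Health savings account contribution: $184.97
401(k): $2431.31 × 0.055 = $133.72
Pre-tax total = $184.97 + $133.72 = $318.69
Taxable wages = $2431.31 − $318.69 = $2112.62
State withholding: $2112.62 × 0.07 = $147.88
Federal tax withheld: $2112.62 × 0.2228 = $470.69
Medicare: only $146241.64 − $145136.16 = $1105.48 of this check is subject → $1105.48 × 0.0224 = $24.76
Parking deduction: $38.52
Vision plan: $210.86
Total deductions = $184.97 + $133.72 + $147.88 + $470.69 + $24.76 + $38.52 + $210.86 = $1211.40
Net pay = $2431.31 − $1211.40 = $1219.91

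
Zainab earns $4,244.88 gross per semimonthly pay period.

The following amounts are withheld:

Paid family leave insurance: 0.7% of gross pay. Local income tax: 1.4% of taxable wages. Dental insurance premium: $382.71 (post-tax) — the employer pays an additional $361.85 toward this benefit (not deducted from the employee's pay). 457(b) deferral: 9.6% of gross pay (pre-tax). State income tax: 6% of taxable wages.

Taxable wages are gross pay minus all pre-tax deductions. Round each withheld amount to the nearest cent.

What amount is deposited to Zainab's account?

457(b) deferral: $4,244.88 × 0.096 = $407.51
Taxable wages = $4,244.88 − $407.51 = $3,837.37
Local income tax: $3,837.37 × 0.014 = $53.72
State income tax: $3,837.37 × 0.06 = $230.24
Paid family leave insurance: $4,244.88 × 0.007 = $29.71
Dental insurance premium: $382.71
(Employer's $361.85 toward dental insurance premium is not withheld from the employee.)
Total deductions = $407.51 + $53.72 + $230.24 + $29.71 + $382.71 = $1,103.89
Net pay = $4,244.88 − $1,103.89 = $3,140.99

$3,140.99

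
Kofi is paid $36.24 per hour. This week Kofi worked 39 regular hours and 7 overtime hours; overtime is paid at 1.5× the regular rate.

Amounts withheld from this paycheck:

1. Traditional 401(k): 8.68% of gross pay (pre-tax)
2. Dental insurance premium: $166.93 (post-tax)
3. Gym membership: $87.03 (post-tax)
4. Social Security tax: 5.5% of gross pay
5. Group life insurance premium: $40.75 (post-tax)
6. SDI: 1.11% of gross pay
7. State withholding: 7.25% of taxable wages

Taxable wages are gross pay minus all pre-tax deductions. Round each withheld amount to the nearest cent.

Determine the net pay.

$1,106.12

Regular pay: 39 × $36.24 = $1,413.36
Overtime pay: 7 × $36.24 × 1.5 = $380.52
Gross pay = $1,413.36 + $380.52 = $1,793.88
Traditional 401(k): $1,793.88 × 0.0868 = $155.71
Taxable wages = $1,793.88 − $155.71 = $1,638.17
State withholding: $1,638.17 × 0.0725 = $118.77
Social Security tax: $1,793.88 × 0.055 = $98.66
SDI: $1,793.88 × 0.0111 = $19.91
Gym membership: $87.03
Group life insurance premium: $40.75
Dental insurance premium: $166.93
Total deductions = $155.71 + $118.77 + $98.66 + $19.91 + $87.03 + $40.75 + $166.93 = $687.76
Net pay = $1,793.88 − $687.76 = $1,106.12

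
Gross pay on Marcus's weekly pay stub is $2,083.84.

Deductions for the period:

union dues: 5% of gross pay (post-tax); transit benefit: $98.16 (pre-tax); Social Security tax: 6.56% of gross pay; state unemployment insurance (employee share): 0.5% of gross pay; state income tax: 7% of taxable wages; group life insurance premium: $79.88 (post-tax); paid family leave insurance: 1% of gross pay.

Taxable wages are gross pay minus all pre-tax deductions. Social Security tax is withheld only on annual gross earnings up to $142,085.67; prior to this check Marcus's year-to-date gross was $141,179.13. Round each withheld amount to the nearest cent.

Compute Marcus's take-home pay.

$1,571.88

Transit benefit: $98.16
Taxable wages = $2,083.84 − $98.16 = $1,985.68
State income tax: $1,985.68 × 0.07 = $139.00
State unemployment insurance (employee share): $2,083.84 × 0.005 = $10.42
Social Security tax: only $142,085.67 − $141,179.13 = $906.54 of this check is subject → $906.54 × 0.0656 = $59.47
Paid family leave insurance: $2,083.84 × 0.01 = $20.84
Group life insurance premium: $79.88
Union dues: $2,083.84 × 0.05 = $104.19
Total deductions = $98.16 + $139.00 + $10.42 + $59.47 + $20.84 + $79.88 + $104.19 = $511.96
Net pay = $2,083.84 − $511.96 = $1,571.88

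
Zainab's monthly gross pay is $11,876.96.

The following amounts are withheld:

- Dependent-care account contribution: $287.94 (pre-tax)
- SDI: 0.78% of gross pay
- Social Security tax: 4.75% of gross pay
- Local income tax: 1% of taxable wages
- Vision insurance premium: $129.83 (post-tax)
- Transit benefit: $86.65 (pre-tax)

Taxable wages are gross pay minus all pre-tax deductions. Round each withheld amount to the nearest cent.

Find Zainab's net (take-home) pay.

$10,600.72

Dependent-care account contribution: $287.94
Transit benefit: $86.65
Pre-tax total = $287.94 + $86.65 = $374.59
Taxable wages = $11,876.96 − $374.59 = $11,502.37
Local income tax: $11,502.37 × 0.01 = $115.02
Social Security tax: $11,876.96 × 0.0475 = $564.16
SDI: $11,876.96 × 0.0078 = $92.64
Vision insurance premium: $129.83
Total deductions = $287.94 + $86.65 + $115.02 + $564.16 + $92.64 + $129.83 = $1,276.24
Net pay = $11,876.96 − $1,276.24 = $10,600.72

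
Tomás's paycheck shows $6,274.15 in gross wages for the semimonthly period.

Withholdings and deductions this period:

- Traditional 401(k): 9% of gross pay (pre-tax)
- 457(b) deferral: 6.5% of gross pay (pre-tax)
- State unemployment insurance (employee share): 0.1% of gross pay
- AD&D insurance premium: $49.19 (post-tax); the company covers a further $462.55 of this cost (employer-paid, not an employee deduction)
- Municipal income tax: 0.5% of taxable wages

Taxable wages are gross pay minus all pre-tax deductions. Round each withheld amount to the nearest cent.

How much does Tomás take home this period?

$5,219.69

Traditional 401(k): $6,274.15 × 0.09 = $564.67
457(b) deferral: $6,274.15 × 0.065 = $407.82
Pre-tax total = $564.67 + $407.82 = $972.49
Taxable wages = $6,274.15 − $972.49 = $5,301.66
Municipal income tax: $5,301.66 × 0.005 = $26.51
State unemployment insurance (employee share): $6,274.15 × 0.001 = $6.27
AD&D insurance premium: $49.19
(Employer's $462.55 toward AD&D insurance premium is not withheld from the employee.)
Total deductions = $564.67 + $407.82 + $26.51 + $6.27 + $49.19 = $1,054.46
Net pay = $6,274.15 − $1,054.46 = $5,219.69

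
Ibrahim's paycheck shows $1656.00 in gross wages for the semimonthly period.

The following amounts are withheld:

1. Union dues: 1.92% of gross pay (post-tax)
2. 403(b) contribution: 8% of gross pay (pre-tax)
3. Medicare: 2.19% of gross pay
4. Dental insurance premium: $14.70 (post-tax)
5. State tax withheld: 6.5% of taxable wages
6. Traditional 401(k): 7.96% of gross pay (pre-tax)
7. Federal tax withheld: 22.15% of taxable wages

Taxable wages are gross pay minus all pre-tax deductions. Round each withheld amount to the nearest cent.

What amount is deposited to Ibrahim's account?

Traditional 401(k): $1656.00 × 0.0796 = $131.82
403(b) contribution: $1656.00 × 0.08 = $132.48
Pre-tax total = $131.82 + $132.48 = $264.30
Taxable wages = $1656.00 − $264.30 = $1391.70
Federal tax withheld: $1391.70 × 0.2215 = $308.26
State tax withheld: $1391.70 × 0.065 = $90.46
Medicare: $1656.00 × 0.0219 = $36.27
Dental insurance premium: $14.70
Union dues: $1656.00 × 0.0192 = $31.80
Total deductions = $131.82 + $132.48 + $308.26 + $90.46 + $36.27 + $14.70 + $31.80 = $745.79
Net pay = $1656.00 − $745.79 = $910.21

$910.21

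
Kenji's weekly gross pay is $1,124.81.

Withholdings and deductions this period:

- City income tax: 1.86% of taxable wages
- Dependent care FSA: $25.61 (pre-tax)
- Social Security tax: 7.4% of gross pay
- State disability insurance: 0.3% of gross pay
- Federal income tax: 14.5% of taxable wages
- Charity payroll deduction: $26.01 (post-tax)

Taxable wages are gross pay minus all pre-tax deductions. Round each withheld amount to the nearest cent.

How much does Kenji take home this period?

$806.75

Dependent care FSA: $25.61
Taxable wages = $1,124.81 − $25.61 = $1,099.20
Federal income tax: $1,099.20 × 0.145 = $159.38
City income tax: $1,099.20 × 0.0186 = $20.45
State disability insurance: $1,124.81 × 0.003 = $3.37
Social Security tax: $1,124.81 × 0.074 = $83.24
Charity payroll deduction: $26.01
Total deductions = $25.61 + $159.38 + $20.45 + $3.37 + $83.24 + $26.01 = $318.06
Net pay = $1,124.81 − $318.06 = $806.75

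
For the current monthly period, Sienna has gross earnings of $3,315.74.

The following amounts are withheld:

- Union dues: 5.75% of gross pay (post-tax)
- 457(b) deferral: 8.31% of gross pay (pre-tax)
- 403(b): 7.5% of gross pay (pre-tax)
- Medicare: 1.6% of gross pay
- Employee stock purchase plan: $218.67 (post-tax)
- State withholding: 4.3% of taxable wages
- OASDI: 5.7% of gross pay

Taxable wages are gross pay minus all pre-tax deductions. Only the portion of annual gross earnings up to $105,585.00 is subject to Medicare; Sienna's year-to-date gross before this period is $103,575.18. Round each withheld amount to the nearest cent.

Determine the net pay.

403(b): $3,315.74 × 0.075 = $248.68
457(b) deferral: $3,315.74 × 0.0831 = $275.54
Pre-tax total = $248.68 + $275.54 = $524.22
Taxable wages = $3,315.74 − $524.22 = $2,791.52
State withholding: $2,791.52 × 0.043 = $120.04
OASDI: $3,315.74 × 0.057 = $189.00
Medicare: only $105,585.00 − $103,575.18 = $2,009.82 of this check is subject → $2,009.82 × 0.016 = $32.16
Employee stock purchase plan: $218.67
Union dues: $3,315.74 × 0.0575 = $190.66
Total deductions = $248.68 + $275.54 + $120.04 + $189.00 + $32.16 + $218.67 + $190.66 = $1,274.75
Net pay = $3,315.74 − $1,274.75 = $2,040.99

$2,040.99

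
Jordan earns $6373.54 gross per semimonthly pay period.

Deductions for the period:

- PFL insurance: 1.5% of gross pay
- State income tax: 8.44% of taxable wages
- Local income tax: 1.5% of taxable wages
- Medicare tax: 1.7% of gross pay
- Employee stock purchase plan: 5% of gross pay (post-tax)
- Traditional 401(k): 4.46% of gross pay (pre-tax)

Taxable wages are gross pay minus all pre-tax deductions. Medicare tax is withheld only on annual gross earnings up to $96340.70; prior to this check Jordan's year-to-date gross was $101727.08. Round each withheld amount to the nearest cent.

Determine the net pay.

$5069.72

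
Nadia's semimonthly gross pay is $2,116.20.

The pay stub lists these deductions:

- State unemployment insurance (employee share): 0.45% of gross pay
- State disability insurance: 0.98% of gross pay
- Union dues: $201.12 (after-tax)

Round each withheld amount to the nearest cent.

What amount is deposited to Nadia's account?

$1,884.82

State disability insurance: $2,116.20 × 0.0098 = $20.74
State unemployment insurance (employee share): $2,116.20 × 0.0045 = $9.52
Union dues: $201.12
Total deductions = $20.74 + $9.52 + $201.12 = $231.38
Net pay = $2,116.20 − $231.38 = $1,884.82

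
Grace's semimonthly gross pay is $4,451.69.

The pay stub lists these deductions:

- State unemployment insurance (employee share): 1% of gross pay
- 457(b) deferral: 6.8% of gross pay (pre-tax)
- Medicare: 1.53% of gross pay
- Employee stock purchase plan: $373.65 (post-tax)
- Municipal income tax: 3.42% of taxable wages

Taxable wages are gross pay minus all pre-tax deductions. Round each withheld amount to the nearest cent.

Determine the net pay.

$3,520.80

457(b) deferral: $4,451.69 × 0.068 = $302.71
Taxable wages = $4,451.69 − $302.71 = $4,148.98
Municipal income tax: $4,148.98 × 0.0342 = $141.90
Medicare: $4,451.69 × 0.0153 = $68.11
State unemployment insurance (employee share): $4,451.69 × 0.01 = $44.52
Employee stock purchase plan: $373.65
Total deductions = $302.71 + $141.90 + $68.11 + $44.52 + $373.65 = $930.89
Net pay = $4,451.69 − $930.89 = $3,520.80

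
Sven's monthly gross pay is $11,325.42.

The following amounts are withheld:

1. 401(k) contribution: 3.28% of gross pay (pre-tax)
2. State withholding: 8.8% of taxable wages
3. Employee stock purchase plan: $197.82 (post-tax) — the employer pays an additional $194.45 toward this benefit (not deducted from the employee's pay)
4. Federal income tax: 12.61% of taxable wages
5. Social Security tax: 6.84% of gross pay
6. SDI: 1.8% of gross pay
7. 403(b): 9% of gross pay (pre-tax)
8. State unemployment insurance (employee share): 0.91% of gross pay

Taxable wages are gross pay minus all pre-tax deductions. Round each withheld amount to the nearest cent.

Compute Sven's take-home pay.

403(b): $11,325.42 × 0.09 = $1,019.29
401(k) contribution: $11,325.42 × 0.0328 = $371.47
Pre-tax total = $1,019.29 + $371.47 = $1,390.76
Taxable wages = $11,325.42 − $1,390.76 = $9,934.66
Federal income tax: $9,934.66 × 0.1261 = $1,252.76
State withholding: $9,934.66 × 0.088 = $874.25
SDI: $11,325.42 × 0.018 = $203.86
Social Security tax: $11,325.42 × 0.0684 = $774.66
State unemployment insurance (employee share): $11,325.42 × 0.0091 = $103.06
Employee stock purchase plan: $197.82
(Employer's $194.45 toward employee stock purchase plan is not withheld from the employee.)
Total deductions = $1,019.29 + $371.47 + $1,252.76 + $874.25 + $203.86 + $774.66 + $103.06 + $197.82 = $4,797.17
Net pay = $11,325.42 − $4,797.17 = $6,528.25

$6,528.25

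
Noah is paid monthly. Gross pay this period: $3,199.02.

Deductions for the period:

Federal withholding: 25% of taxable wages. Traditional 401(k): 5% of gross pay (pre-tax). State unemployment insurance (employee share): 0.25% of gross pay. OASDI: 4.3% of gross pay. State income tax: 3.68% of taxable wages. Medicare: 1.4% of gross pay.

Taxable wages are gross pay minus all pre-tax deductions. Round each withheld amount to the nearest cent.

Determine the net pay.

$1,977.11

Traditional 401(k): $3,199.02 × 0.05 = $159.95
Taxable wages = $3,199.02 − $159.95 = $3,039.07
State income tax: $3,039.07 × 0.0368 = $111.84
Federal withholding: $3,039.07 × 0.25 = $759.77
OASDI: $3,199.02 × 0.043 = $137.56
Medicare: $3,199.02 × 0.014 = $44.79
State unemployment insurance (employee share): $3,199.02 × 0.0025 = $8.00
Total deductions = $159.95 + $111.84 + $759.77 + $137.56 + $44.79 + $8.00 = $1,221.91
Net pay = $3,199.02 − $1,221.91 = $1,977.11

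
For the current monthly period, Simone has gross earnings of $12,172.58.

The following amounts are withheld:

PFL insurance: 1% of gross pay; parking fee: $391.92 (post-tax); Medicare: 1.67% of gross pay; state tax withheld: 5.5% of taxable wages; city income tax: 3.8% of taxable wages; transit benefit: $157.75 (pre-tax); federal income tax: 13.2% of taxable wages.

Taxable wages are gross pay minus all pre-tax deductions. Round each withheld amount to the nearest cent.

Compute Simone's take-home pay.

$8,594.56

Transit benefit: $157.75
Taxable wages = $12,172.58 − $157.75 = $12,014.83
Federal income tax: $12,014.83 × 0.132 = $1,585.96
City income tax: $12,014.83 × 0.038 = $456.56
State tax withheld: $12,014.83 × 0.055 = $660.82
Medicare: $12,172.58 × 0.0167 = $203.28
PFL insurance: $12,172.58 × 0.01 = $121.73
Parking fee: $391.92
Total deductions = $157.75 + $1,585.96 + $456.56 + $660.82 + $203.28 + $121.73 + $391.92 = $3,578.02
Net pay = $12,172.58 − $3,578.02 = $8,594.56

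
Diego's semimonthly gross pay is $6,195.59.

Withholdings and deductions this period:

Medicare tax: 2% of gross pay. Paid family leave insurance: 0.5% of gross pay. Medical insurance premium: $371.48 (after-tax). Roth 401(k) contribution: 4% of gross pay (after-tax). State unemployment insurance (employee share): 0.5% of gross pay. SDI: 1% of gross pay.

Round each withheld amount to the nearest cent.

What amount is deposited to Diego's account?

Paid family leave insurance: $6,195.59 × 0.005 = $30.98
Medicare tax: $6,195.59 × 0.02 = $123.91
State unemployment insurance (employee share): $6,195.59 × 0.005 = $30.98
SDI: $6,195.59 × 0.01 = $61.96
Medical insurance premium: $371.48
Roth 401(k) contribution: $6,195.59 × 0.04 = $247.82
Total deductions = $30.98 + $123.91 + $30.98 + $61.96 + $371.48 + $247.82 = $867.13
Net pay = $6,195.59 − $867.13 = $5,328.46

$5,328.46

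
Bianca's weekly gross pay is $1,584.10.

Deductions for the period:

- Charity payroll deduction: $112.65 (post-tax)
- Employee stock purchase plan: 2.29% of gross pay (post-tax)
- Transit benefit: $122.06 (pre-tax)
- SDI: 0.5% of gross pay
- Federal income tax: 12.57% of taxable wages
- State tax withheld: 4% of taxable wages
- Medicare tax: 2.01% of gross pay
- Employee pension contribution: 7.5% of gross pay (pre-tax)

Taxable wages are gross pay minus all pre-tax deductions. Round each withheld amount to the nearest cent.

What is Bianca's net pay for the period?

Transit benefit: $122.06
Employee pension contribution: $1,584.10 × 0.075 = $118.81
Pre-tax total = $122.06 + $118.81 = $240.87
Taxable wages = $1,584.10 − $240.87 = $1,343.23
Federal income tax: $1,343.23 × 0.1257 = $168.84
State tax withheld: $1,343.23 × 0.04 = $53.73
Medicare tax: $1,584.10 × 0.0201 = $31.84
SDI: $1,584.10 × 0.005 = $7.92
Employee stock purchase plan: $1,584.10 × 0.0229 = $36.28
Charity payroll deduction: $112.65
Total deductions = $122.06 + $118.81 + $168.84 + $53.73 + $31.84 + $7.92 + $36.28 + $112.65 = $652.13
Net pay = $1,584.10 − $652.13 = $931.97

$931.97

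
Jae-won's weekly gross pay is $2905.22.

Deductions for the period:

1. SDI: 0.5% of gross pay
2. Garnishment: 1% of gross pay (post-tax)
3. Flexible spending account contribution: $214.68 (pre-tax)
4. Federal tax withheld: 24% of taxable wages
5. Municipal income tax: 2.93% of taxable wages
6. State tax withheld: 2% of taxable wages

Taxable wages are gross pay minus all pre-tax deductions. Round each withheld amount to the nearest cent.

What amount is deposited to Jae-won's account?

$1868.59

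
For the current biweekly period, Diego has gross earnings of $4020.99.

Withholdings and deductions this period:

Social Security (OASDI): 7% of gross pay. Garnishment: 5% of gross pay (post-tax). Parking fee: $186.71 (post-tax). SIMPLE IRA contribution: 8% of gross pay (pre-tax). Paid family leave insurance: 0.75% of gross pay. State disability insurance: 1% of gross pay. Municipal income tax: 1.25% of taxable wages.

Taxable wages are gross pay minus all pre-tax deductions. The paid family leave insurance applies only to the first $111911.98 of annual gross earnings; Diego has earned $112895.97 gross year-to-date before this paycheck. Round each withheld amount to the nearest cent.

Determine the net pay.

$2943.63

SIMPLE IRA contribution: $4020.99 × 0.08 = $321.68
Taxable wages = $4020.99 − $321.68 = $3699.31
Municipal income tax: $3699.31 × 0.0125 = $46.24
Social Security (OASDI): $4020.99 × 0.07 = $281.47
Paid family leave insurance: annual cap $111911.98 already reached (YTD $112895.97), so $0.00
State disability insurance: $4020.99 × 0.01 = $40.21
Garnishment: $4020.99 × 0.05 = $201.05
Parking fee: $186.71
Total deductions = $321.68 + $46.24 + $281.47 + $0.00 + $40.21 + $201.05 + $186.71 = $1077.36
Net pay = $4020.99 − $1077.36 = $2943.63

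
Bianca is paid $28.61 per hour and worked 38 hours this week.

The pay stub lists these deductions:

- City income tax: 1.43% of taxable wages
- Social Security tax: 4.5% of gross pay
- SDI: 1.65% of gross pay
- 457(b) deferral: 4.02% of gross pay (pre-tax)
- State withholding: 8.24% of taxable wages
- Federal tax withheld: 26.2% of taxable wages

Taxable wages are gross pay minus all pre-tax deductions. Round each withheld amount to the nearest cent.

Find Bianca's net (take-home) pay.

$602.33

Gross pay: 38 × $28.61 = $1087.18
457(b) deferral: $1087.18 × 0.0402 = $43.70
Taxable wages = $1087.18 − $43.70 = $1043.48
City income tax: $1043.48 × 0.0143 = $14.92
Federal tax withheld: $1043.48 × 0.262 = $273.39
State withholding: $1043.48 × 0.0824 = $85.98
Social Security tax: $1087.18 × 0.045 = $48.92
SDI: $1087.18 × 0.0165 = $17.94
Total deductions = $43.70 + $14.92 + $273.39 + $85.98 + $48.92 + $17.94 = $484.85
Net pay = $1087.18 − $484.85 = $602.33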